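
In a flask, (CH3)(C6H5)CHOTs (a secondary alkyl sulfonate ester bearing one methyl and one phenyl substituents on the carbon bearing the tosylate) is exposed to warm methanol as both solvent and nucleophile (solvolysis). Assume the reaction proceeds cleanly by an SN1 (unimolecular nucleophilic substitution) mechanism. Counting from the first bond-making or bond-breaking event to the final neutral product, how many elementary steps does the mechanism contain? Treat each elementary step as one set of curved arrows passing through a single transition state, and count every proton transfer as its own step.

Step 1: Unassisted departure of TsO⁻ (taking the C–O bonding pair) generates a secondary carbocation.
(No 1,2-shift: no single shift to an adjacent carbon would give a more stable cation.)
Step 2: Nucleophilic capture: the oxygen of CH3OH bonds to the cationic carbon, producing an oxonium-ion intermediate.
Step 3: A second solvent molecule removes the proton on oxygen, giving the neutral ether product.
Total: 3 elementary steps.

3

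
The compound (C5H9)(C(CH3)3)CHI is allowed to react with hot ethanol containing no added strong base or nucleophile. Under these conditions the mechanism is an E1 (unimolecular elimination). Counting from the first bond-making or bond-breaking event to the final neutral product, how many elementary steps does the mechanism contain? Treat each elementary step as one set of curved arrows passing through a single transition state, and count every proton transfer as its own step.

Step 1: Rate-determining heterolysis of the C–I bond gives I⁻ and a secondary carbocation.
Step 2: Carbocation rearrangement: a 1,2-hydride shift from the adjacent cyclopentyl carbon converts the initially-formed secondary cation into the more stable tertiary cation.
Step 3: An ethanol molecule (solvent) deprotonates a β-carbon; as the C–H bond breaks, those electrons form the new alkene π bond.
Total: 3 elementary steps.

3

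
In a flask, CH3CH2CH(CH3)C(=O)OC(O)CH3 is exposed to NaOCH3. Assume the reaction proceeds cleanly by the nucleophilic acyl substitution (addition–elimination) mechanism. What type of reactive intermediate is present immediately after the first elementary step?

tetrahedral intermediate

Step 1: Nucleophilic addition of CH3O⁻ to the acyl carbon breaks the π(C=O) bond and yields a tetrahedral, anionic intermediate.
After step 1 the species present is a tetrahedral intermediate.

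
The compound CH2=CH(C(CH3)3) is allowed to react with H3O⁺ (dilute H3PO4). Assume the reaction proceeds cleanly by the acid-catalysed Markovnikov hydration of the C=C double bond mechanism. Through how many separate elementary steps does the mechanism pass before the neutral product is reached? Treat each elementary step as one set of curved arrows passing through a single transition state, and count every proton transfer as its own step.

4

Step 1: Protonation of the alkene by H3O⁺: the π bond acts as the nucleophile and picks up H⁺, giving the more stable (Markovnikov) secondary carbocation. H2O is released.
Step 2: A methyl group with its bonding pair migrates from the adjacent tert-butyl carbon to the cationic centre — a 1,2-methyl shift — upgrading the secondary cation to a tertiary one.
Step 3: A lone pair on the oxygen of H2O attacks the carbocation, forming a C–O bond and an oxonium ion (a protonated alcohol).
Step 4: Deprotonation of the oxonium ion by a water molecule delivers the neutral alcohol and regenerates the acid catalyst.
Total: 4 elementary steps.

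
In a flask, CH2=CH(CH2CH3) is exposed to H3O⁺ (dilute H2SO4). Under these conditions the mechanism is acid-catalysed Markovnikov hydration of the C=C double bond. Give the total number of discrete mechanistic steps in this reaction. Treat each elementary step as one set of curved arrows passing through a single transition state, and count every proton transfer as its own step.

Step 1: The π electrons of the C=C bond attack a proton of H3O⁺; Markovnikov addition places the new C–H on the less-substituted alkene carbon, so the positive charge ends up on the more-substituted carbon — a secondary carbocation. H2O is released.
(No 1,2-shift: no single shift to an adjacent carbon would give a more stable cation.)
Step 2: Water acts as the nucleophile: an oxygen lone pair bonds to the cationic carbon, giving an oxonium-ion intermediate.
Step 3: Proton transfer from the O–H of the oxonium ion to H2O completes the catalytic cycle and yields the alcohol.
Total: 3 elementary steps.

3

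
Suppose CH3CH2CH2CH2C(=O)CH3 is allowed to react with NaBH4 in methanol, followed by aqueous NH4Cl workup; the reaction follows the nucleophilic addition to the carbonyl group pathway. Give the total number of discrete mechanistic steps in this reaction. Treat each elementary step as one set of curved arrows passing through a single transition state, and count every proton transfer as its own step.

Step 1: Nucleophilic addition: H⁻ (delivered from BH4⁻) adds to the carbonyl carbon, pushing the π(C=O) electron pair onto oxygen and giving a tetrahedral alkoxide.
Step 2: The alkoxide picks up a proton during aqueous NH4Cl workup to yield an alcohol.
Total: 2 elementary steps.

2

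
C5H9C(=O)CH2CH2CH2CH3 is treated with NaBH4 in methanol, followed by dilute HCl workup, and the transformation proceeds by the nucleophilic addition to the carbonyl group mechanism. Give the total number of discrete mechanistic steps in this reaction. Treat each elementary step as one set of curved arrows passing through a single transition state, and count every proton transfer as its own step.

2

Step 1: A lone pair / filled orbital on H⁻ (delivered from BH4⁻) attacks the electrophilic carbonyl carbon; the π(C=O) electrons shift onto oxygen, producing a tetrahedral alkoxide intermediate.
Step 2: Protonation of the alkoxide by dilute HCl workup furnishes an alcohol.
Total: 2 elementary steps.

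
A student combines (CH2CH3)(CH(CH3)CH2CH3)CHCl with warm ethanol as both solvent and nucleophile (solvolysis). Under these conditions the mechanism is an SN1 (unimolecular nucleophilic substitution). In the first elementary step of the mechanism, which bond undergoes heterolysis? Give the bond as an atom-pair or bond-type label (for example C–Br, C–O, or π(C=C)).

Step 1: Rate-determining heterolysis of the C–Cl bond gives Cl⁻ and a secondary carbocation.
The bond broken in this step is the C–Cl bond.

C–Cl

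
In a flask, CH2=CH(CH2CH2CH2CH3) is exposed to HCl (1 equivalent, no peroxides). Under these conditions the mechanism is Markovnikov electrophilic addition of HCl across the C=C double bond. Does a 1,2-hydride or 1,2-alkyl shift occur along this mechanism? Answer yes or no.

no

The first-formed carbocation is secondary.
No single 1,2-shift to an adjacent carbon would produce a more-substituted cation than the one already present, so no rearrangement occurs.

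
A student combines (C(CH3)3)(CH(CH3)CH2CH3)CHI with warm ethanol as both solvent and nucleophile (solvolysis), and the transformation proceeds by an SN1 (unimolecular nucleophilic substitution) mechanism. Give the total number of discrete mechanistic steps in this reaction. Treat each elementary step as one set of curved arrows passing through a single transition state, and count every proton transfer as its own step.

Step 1: Rate-determining heterolysis of the C–I bond gives I⁻ and a secondary carbocation.
Step 2: A 1,2-hydride shift from the adjacent sec-butyl carbon moves the positive charge from the secondary centre to an adjacent carbon, generating a more stable tertiary carbocation.
Step 3: Nucleophilic capture: the oxygen of CH3CH2OH bonds to the cationic carbon, producing an oxonium-ion intermediate.
Step 4: Proton transfer from the O–H of the oxonium ion to a solvent molecule delivers the neutral ether.
Total: 4 elementary steps.

4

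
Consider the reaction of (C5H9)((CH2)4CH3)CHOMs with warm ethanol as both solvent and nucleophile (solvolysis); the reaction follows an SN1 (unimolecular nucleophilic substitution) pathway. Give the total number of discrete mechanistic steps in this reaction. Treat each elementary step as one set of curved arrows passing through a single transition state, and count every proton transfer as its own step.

Step 1: Ionisation: the C–O σ-bond cleaves heterolytically; both bonding electrons depart with MsO⁻, leaving a secondary carbocation at the α-carbon.
Step 2: A 1,2-hydride shift from the adjacent cyclopentyl carbon moves the positive charge from the secondary centre to an adjacent carbon, generating a more stable tertiary carbocation.
Step 3: Nucleophilic capture: the oxygen of CH3CH2OH bonds to the cationic carbon, producing an oxonium-ion intermediate.
Step 4: Proton transfer from the O–H of the oxonium ion to a solvent molecule delivers the neutral ether.
Total: 4 elementary steps.

4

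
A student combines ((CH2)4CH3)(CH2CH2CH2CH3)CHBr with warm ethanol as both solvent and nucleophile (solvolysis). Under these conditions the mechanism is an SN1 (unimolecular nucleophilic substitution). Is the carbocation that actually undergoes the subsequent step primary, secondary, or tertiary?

Step 1: Unassisted departure of Br⁻ (taking the C–Br bonding pair) generates a secondary carbocation.
No single 1,2-shift to an adjacent carbon would give a more-substituted cation, so no rearrangement occurs.

secondary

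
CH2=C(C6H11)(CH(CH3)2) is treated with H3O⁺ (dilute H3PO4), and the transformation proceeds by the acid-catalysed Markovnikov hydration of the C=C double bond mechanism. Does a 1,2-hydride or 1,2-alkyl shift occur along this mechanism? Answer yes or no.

The first-formed carbocation is tertiary.
No single 1,2-shift to an adjacent carbon would produce a more-substituted cation than the one already present, so no rearrangement occurs.

no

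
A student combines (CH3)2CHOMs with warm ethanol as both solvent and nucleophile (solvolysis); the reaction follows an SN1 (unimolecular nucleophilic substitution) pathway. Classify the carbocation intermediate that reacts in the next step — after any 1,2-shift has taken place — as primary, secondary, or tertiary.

Step 1: Unassisted departure of MsO⁻ (taking the C–O bonding pair) generates a secondary carbocation.
No single 1,2-shift to an adjacent carbon would give a more-substituted cation, so no rearrangement occurs.

secondary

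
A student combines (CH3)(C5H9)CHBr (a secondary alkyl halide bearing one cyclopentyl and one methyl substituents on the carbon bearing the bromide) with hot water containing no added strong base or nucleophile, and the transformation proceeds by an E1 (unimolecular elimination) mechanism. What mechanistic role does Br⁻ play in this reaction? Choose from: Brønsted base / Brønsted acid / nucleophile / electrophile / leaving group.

Step 1: Ionisation: the C–Br σ-bond cleaves heterolytically; both bonding electrons depart with Br⁻, leaving a secondary carbocation at the α-carbon.
Br⁻ departs with both electrons of the breaking σ-bond — that is the definition of a leaving group.

leaving group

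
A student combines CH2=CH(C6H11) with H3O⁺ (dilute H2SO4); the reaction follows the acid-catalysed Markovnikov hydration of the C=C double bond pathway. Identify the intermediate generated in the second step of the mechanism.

Step 1: Protonation of the alkene by H3O⁺: the π bond acts as the nucleophile and picks up H⁺, giving the more stable (Markovnikov) secondary carbocation. H2O is released.
Step 2: Carbocation rearrangement: a 1,2-hydride shift from the adjacent cyclohexyl carbon converts the initially-formed secondary cation into the more stable tertiary cation.
After step 2 the species present is a tertiary carbocation.

tertiary carbocation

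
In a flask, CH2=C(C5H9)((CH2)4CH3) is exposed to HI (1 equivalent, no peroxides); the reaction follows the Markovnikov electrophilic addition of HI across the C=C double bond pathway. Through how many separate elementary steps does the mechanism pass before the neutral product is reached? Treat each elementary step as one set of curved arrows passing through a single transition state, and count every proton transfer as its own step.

2

Step 1: Protonation of the alkene by HI: the π bond acts as the nucleophile and picks up H⁺, giving the more stable (Markovnikov) tertiary carbocation. The H–I bond breaks heterolytically, releasing I⁻.
(No 1,2-shift: no single shift to an adjacent carbon would give a more stable cation.)
Step 2: Nucleophilic attack by I⁻ on the carbocation completes the addition, giving R–I.
Total: 2 elementary steps.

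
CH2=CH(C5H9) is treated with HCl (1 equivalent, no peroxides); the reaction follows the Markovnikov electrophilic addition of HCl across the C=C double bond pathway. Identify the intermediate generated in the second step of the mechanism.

Step 1: Protonation of the alkene by HCl: the π bond acts as the nucleophile and picks up H⁺, giving the more stable (Markovnikov) secondary carbocation. The H–Cl bond breaks heterolytically, releasing Cl⁻.
Step 2: A hydride (H with its bonding pair) migrates from the adjacent cyclopentyl carbon to the cationic centre — a 1,2-hydride shift — upgrading the secondary cation to a tertiary one.
After step 2 the species present is a tertiary carbocation.

tertiary carbocation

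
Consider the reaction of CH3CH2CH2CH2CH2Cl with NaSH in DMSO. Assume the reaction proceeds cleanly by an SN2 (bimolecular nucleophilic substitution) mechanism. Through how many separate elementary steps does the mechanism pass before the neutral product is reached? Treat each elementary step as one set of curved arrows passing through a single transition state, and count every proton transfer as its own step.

1

Step 1: The hydrosulfide nucleophile donates a lone pair from S to the α-carbon in a backside attack; simultaneously the C–Cl σ-bond breaks and both of its electrons leave with Cl⁻. One concerted step with inversion of configuration.
Total: 1 elementary step.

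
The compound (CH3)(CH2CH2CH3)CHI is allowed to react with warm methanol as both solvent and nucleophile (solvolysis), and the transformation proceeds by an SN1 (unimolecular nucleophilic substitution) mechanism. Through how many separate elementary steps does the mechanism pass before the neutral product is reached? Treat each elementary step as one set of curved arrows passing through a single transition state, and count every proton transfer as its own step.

3

Step 1: Unassisted departure of I⁻ (taking the C–I bonding pair) generates a secondary carbocation.
(No 1,2-shift: no single shift to an adjacent carbon would give a more stable cation.)
Step 2: CH3OH donates an oxygen lone pair into the empty p orbital of the cation, giving a protonated ether (an oxonium ion).
Step 3: Proton transfer from the O–H of the oxonium ion to a solvent molecule delivers the neutral ether.
Total: 3 elementary steps.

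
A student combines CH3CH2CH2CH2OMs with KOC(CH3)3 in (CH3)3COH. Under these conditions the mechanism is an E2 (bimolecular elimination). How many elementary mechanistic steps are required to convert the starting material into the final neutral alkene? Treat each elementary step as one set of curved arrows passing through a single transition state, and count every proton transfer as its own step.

1

Step 1: The strong base (CH3)3CO⁻ removes a β-hydrogen; in the same concerted event the electrons of the breaking C–H bond form the new π(C=C) bond and the C–O σ-bond breaks, expelling MsO⁻. Anti-periplanar geometry; one transition state.
Total: 1 elementary step.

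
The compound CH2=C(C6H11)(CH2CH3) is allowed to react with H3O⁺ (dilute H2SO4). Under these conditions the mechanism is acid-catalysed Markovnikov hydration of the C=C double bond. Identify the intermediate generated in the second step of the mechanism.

Step 1: Protonation of the alkene by H3O⁺: the π bond acts as the nucleophile and picks up H⁺, giving the more stable (Markovnikov) tertiary carbocation. H2O is released.
Step 2: Water acts as the nucleophile: an oxygen lone pair bonds to the cationic carbon, giving an oxonium-ion intermediate.
After step 2 the species present is an oxonium ion.

oxonium ion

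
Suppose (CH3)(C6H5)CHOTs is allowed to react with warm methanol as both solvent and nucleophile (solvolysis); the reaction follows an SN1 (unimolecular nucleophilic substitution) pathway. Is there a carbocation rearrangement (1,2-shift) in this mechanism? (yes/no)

no

The first-formed carbocation is secondary.
No single 1,2-shift to an adjacent carbon would produce a more-substituted cation than the one already present, so no rearrangement occurs.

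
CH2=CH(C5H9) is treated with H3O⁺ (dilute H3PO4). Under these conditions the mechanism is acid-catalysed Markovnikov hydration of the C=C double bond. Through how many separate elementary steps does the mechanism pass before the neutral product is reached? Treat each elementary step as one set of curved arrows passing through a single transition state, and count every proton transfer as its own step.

4

Step 1: Protonation of the alkene by H3O⁺: the π bond acts as the nucleophile and picks up H⁺, giving the more stable (Markovnikov) secondary carbocation. H2O is released.
Step 2: A hydride (H with its bonding pair) migrates from the adjacent cyclopentyl carbon to the cationic centre — a 1,2-hydride shift — upgrading the secondary cation to a tertiary one.
Step 3: Nucleophilic capture of the cation by H2O produces the protonated alcohol (an oxonium ion).
Step 4: H2O removes a proton from the oxonium oxygen, regenerating H3O⁺ and giving the neutral alcohol.
Total: 4 elementary steps.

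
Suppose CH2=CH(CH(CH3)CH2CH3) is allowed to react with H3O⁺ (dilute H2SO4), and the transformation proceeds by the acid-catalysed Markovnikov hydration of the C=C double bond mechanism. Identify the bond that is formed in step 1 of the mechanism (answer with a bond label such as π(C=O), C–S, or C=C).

C–H

Step 1: Protonation of the alkene by H3O⁺: the π bond acts as the nucleophile and picks up H⁺, giving the more stable (Markovnikov) secondary carbocation. H2O is released.
The bond formed in this step is the C–H bond.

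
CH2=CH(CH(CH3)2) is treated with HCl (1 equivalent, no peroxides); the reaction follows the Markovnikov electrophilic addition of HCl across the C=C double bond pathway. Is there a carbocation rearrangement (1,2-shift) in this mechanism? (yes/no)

yes

The first-formed carbocation is secondary.
The adjacent isopropyl carbon already bears 2 other carbon substituents and has a hydrogen to migrate; after a 1,2-hydride shift from that carbon the positive charge sits on a tertiary centre.
Tertiary is more stable than secondary, so the shift occurs.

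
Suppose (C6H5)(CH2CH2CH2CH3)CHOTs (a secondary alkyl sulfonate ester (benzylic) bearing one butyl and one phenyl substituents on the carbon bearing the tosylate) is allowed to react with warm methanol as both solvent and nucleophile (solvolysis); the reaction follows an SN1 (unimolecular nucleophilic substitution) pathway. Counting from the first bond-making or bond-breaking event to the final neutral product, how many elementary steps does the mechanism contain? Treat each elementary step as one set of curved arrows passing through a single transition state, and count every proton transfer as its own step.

Step 1: The C–O bond breaks with both electrons going to the tosylate; TsO⁻ leaves and a secondary carbocation remains.
(No 1,2-shift: no single shift to an adjacent carbon would give a more stable cation.)
Step 2: A lone pair on the oxygen of CH3OH attacks the carbocation, forming a new C–O σ-bond and an oxonium ion.
Step 3: Proton transfer from the O–H of the oxonium ion to a solvent molecule delivers the neutral ether.
Total: 3 elementary steps.

3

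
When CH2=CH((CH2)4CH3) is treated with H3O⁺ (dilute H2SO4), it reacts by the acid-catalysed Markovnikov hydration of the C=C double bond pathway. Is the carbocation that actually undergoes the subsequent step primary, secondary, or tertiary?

Step 1: The π electrons of the C=C bond attack a proton of H3O⁺; Markovnikov addition places the new C–H on the less-substituted alkene carbon, so the positive charge ends up on the more-substituted carbon — a secondary carbocation. H2O is released.
No single 1,2-shift to an adjacent carbon would give a more-substituted cation, so no rearrangement occurs.

secondary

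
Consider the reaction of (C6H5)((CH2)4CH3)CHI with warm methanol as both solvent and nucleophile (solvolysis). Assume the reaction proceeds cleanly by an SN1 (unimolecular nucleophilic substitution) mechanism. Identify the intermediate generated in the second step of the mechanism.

oxonium ion

Step 1: Unassisted departure of I⁻ (taking the C–I bonding pair) generates a secondary carbocation.
Step 2: Nucleophilic capture: the oxygen of CH3OH bonds to the cationic carbon, producing an oxonium-ion intermediate.
After step 2 the species present is an oxonium ion.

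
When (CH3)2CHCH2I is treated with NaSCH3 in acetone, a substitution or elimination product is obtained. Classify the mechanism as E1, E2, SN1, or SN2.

Conditions: a primary substrate with a strong nucleophile in the polar aprotic solvent acetone.
These conditions are the textbook signature of the SN2 pathway.
An unhindered substrate with a strong nucleophile in a polar aprotic solvent favours one-step backside displacement.

SN2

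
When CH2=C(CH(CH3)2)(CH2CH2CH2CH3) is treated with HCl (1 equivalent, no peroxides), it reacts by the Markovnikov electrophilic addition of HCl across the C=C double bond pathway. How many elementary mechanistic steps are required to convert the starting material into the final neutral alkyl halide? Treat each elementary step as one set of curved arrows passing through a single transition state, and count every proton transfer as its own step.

2

Step 1: The π electrons of the C=C bond attack a proton of HCl; Markovnikov addition places the new C–H on the less-substituted alkene carbon, so the positive charge ends up on the more-substituted carbon — a tertiary carbocation. The H–Cl bond breaks heterolytically, releasing Cl⁻.
(No 1,2-shift: no single shift to an adjacent carbon would give a more stable cation.)
Step 2: Cl⁻ captures the cation: a lone pair on Cl⁻ fills the empty p orbital, producing the alkyl halide product.
Total: 2 elementary steps.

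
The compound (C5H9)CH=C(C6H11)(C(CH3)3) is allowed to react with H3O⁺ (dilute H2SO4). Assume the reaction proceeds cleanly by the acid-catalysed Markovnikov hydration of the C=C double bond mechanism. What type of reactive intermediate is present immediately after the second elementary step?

Step 1: Electrophilic addition begins with the π(C=C) electrons forming a bond to the proton of H3O⁺. Following Markovnikov's rule, the resulting cation is tertiary. H2O is released.
Step 2: Nucleophilic capture of the cation by H2O produces the protonated alcohol (an oxonium ion).
After step 2 the species present is an oxonium ion.

oxonium ion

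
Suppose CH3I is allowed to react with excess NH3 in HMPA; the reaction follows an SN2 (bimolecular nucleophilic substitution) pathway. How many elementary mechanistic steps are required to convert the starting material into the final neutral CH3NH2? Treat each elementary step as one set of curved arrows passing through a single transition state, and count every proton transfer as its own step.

2

Step 1: A lone pair on the N of NH3 attacks the α-carbon from the back side while the C–I bond breaks; both bonding electrons leave with I⁻. The product of this concerted step is an alkylammonium ion.
Step 2: A second equivalent of NH3 removes a proton from the N, giving the neutral product.
Total: 2 elementary steps.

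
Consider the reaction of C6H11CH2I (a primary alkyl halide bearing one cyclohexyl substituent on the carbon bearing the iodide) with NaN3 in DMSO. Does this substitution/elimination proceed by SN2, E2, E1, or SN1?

Conditions: a primary substrate with a strong nucleophile in the polar aprotic solvent DMSO.
These conditions are the textbook signature of the SN2 pathway.
An unhindered substrate with a strong nucleophile in a polar aprotic solvent favours one-step backside displacement.

SN2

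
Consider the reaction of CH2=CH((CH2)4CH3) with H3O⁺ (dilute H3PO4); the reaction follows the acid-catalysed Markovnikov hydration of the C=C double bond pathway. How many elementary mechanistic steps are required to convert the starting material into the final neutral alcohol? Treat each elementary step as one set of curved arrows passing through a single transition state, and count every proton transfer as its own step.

Step 1: Protonation of the alkene by H3O⁺: the π bond acts as the nucleophile and picks up H⁺, giving the more stable (Markovnikov) secondary carbocation. H2O is released.
(No 1,2-shift: no single shift to an adjacent carbon would give a more stable cation.)
Step 2: A lone pair on the oxygen of H2O attacks the carbocation, forming a C–O bond and an oxonium ion (a protonated alcohol).
Step 3: H2O removes a proton from the oxonium oxygen, regenerating H3O⁺ and giving the neutral alcohol.
Total: 3 elementary steps.

3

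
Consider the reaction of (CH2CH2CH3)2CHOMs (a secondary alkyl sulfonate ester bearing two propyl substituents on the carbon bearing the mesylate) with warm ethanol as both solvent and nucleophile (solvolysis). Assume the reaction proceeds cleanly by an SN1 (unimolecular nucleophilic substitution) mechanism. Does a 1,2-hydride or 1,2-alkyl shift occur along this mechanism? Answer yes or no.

no

The first-formed carbocation is secondary.
No single 1,2-shift to an adjacent carbon would produce a more-substituted cation than the one already present, so no rearrangement occurs.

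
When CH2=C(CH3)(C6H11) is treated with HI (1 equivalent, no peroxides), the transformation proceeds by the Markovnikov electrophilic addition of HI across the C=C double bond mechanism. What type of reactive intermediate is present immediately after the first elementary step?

Step 1: The π electrons of the C=C bond attack a proton of HI; Markovnikov addition places the new C–H on the less-substituted alkene carbon, so the positive charge ends up on the more-substituted carbon — a tertiary carbocation. The H–I bond breaks heterolytically, releasing I⁻.
After step 1 the species present is a tertiary carbocation.

tertiary carbocation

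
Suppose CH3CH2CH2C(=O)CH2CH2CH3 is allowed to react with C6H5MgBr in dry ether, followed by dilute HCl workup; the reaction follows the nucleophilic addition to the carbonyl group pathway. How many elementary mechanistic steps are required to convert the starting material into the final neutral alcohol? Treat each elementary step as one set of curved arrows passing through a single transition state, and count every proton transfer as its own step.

2

Step 1: the carbanion-like carbon of C6H5MgBr attacks the sp² carbonyl carbon; the C=O π bond breaks and the electrons end up as a lone pair on the alkoxide oxygen of the tetrahedral intermediate.
Step 2: On dilute HCl workup the alkoxide oxygen is protonated, giving an alcohol.
Total: 2 elementary steps.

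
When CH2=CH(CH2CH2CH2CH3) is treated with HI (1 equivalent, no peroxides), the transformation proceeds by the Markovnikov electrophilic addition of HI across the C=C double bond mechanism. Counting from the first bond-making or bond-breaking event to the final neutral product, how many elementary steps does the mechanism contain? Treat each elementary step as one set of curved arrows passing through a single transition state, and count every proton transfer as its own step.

2

Step 1: Protonation of the alkene by HI: the π bond acts as the nucleophile and picks up H⁺, giving the more stable (Markovnikov) secondary carbocation. The H–I bond breaks heterolytically, releasing I⁻.
(No 1,2-shift: no single shift to an adjacent carbon would give a more stable cation.)
Step 2: Nucleophilic attack by I⁻ on the carbocation completes the addition, giving R–I.
Total: 2 elementary steps.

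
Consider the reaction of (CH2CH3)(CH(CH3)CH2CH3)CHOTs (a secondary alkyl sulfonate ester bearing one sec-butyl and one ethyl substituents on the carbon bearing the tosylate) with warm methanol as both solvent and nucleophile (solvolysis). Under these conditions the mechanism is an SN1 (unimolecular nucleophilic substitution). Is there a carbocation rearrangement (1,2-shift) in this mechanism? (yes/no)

The first-formed carbocation is secondary.
The adjacent sec-butyl carbon already bears 2 other carbon substituents and has a hydrogen to migrate; after a 1,2-hydride shift from that carbon the positive charge sits on a tertiary centre.
Tertiary is more stable than secondary, so the shift occurs.

yes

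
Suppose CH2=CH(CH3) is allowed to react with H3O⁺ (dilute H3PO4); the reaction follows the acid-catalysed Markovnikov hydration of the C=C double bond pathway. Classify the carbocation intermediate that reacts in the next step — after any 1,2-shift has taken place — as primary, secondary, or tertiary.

secondary

Step 1: The π electrons of the C=C bond attack a proton of H3O⁺; Markovnikov addition places the new C–H on the less-substituted alkene carbon, so the positive charge ends up on the more-substituted carbon — a secondary carbocation. H2O is released.
No single 1,2-shift to an adjacent carbon would give a more-substituted cation, so no rearrangement occurs.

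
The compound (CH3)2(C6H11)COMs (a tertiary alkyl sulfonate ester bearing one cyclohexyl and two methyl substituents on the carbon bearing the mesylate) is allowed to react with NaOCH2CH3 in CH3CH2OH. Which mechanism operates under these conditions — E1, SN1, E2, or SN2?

Conditions: a strong base with a tertiary substrate bearing a β-hydrogen.
These conditions are the textbook signature of the E2 pathway.
A strong (often hindered) base removes a β-H in concert with loss of the leaving group — bimolecular elimination.

E2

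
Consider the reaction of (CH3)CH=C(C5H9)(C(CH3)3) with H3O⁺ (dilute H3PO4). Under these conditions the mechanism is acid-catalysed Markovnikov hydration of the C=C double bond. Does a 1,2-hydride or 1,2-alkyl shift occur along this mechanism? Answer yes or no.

The first-formed carbocation is tertiary.
No single 1,2-shift to an adjacent carbon would produce a more-substituted cation than the one already present, so no rearrangement occurs.

no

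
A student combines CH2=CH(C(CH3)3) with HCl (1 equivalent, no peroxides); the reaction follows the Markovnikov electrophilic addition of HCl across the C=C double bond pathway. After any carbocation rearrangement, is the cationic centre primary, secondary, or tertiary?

Step 1: Protonation of the alkene by HCl: the π bond acts as the nucleophile and picks up H⁺, giving the more stable (Markovnikov) secondary carbocation. The H–Cl bond breaks heterolytically, releasing Cl⁻.
Step 2: A methyl group with its bonding pair migrates from the adjacent tert-butyl carbon to the cationic centre — a 1,2-methyl shift — upgrading the secondary cation to a tertiary one.
The cation rearranges from secondary to tertiary via a 1,2-methyl shift from the adjacent tert-butyl carbon; the tertiary cation is what reacts next.

tertiary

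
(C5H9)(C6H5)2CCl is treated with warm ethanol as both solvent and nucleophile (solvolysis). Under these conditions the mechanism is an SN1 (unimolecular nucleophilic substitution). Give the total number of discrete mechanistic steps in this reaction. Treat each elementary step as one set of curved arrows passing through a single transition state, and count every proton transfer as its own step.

3

Step 1: The C–Cl bond breaks with both electrons going to the chloride; Cl⁻ leaves and a tertiary carbocation remains.
(No 1,2-shift: no single shift to an adjacent carbon would give a more stable cation.)
Step 2: CH3CH2OH donates an oxygen lone pair into the empty p orbital of the cation, giving a protonated ether (an oxonium ion).
Step 3: Deprotonation of the oxonium oxygen by solvent ethanol yields the neutral ether.
Total: 3 elementary steps.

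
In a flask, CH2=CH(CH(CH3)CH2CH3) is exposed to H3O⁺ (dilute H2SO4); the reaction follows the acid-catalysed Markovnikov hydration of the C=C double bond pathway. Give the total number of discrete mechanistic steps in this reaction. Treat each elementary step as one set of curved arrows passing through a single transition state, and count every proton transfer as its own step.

Step 1: The π electrons of the C=C bond attack a proton of H3O⁺; Markovnikov addition places the new C–H on the less-substituted alkene carbon, so the positive charge ends up on the more-substituted carbon — a secondary carbocation. H2O is released.
Step 2: A 1,2-hydride shift from the adjacent sec-butyl carbon moves the positive charge from the secondary centre to an adjacent carbon, generating a more stable tertiary carbocation.
Step 3: A lone pair on the oxygen of H2O attacks the carbocation, forming a C–O bond and an oxonium ion (a protonated alcohol).
Step 4: H2O removes a proton from the oxonium oxygen, regenerating H3O⁺ and giving the neutral alcohol.
Total: 4 elementary steps.

4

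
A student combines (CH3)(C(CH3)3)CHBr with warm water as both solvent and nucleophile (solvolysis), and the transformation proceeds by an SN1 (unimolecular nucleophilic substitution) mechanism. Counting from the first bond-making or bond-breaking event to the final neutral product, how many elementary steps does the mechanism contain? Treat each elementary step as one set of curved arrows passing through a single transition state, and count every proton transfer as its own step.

4

Step 1: The C–Br bond breaks with both electrons going to the bromide; Br⁻ leaves and a secondary carbocation remains.
Step 2: A 1,2-methyl shift from the adjacent tert-butyl carbon moves the positive charge from the secondary centre to an adjacent carbon, generating a more stable tertiary carbocation.
Step 3: Nucleophilic capture: the oxygen of H2O bonds to the cationic carbon, producing an oxonium-ion intermediate.
Step 4: Deprotonation of the oxonium oxygen by solvent water yields the neutral alcohol.
Total: 4 elementary steps.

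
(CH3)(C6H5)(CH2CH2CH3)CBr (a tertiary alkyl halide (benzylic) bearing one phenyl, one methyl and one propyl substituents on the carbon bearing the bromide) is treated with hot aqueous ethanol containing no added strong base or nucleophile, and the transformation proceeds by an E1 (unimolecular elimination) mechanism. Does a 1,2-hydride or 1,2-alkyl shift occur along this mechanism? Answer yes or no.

no

The first-formed carbocation is tertiary.
No single 1,2-shift to an adjacent carbon would produce a more-substituted cation than the one already present, so no rearrangement occurs.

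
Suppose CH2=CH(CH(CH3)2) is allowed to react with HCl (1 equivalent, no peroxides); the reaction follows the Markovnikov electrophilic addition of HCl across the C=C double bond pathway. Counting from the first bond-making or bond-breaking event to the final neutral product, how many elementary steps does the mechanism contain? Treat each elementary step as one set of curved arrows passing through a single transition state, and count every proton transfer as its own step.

3

Step 1: Protonation of the alkene by HCl: the π bond acts as the nucleophile and picks up H⁺, giving the more stable (Markovnikov) secondary carbocation. The H–Cl bond breaks heterolytically, releasing Cl⁻.
Step 2: A 1,2-hydride shift from the adjacent isopropyl carbon moves the positive charge from the secondary centre to an adjacent carbon, generating a more stable tertiary carbocation.
Step 3: Nucleophilic attack by Cl⁻ on the carbocation completes the addition, giving R–Cl.
Total: 3 elementary steps.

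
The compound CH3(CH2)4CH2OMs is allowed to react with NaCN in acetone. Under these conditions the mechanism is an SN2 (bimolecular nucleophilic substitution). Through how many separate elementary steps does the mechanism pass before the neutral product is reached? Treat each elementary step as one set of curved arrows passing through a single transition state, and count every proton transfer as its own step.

1

Step 1: Backside attack by CN⁻ on the carbon bearing the mesylate: the new C–C bond forms as the C–O bond breaks, with Walden inversion at carbon.
Total: 1 elementary step.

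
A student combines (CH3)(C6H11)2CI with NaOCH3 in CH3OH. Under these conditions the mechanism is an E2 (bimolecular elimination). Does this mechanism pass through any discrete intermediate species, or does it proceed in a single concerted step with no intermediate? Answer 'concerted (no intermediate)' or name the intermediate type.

concerted (no intermediate)

Concerted anti-periplanar elimination: CH3O⁻ abstracts a β-H while I⁻ leaves, and the C–H electrons become the new C=C π bond — all in a single transition state.
All bond changes occur in one transition state; no discrete intermediate is formed.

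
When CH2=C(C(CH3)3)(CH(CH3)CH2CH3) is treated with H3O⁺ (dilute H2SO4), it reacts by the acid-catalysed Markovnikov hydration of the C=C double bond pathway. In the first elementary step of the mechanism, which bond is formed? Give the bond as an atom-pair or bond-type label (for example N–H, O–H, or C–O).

C–H

Step 1: The π electrons of the C=C bond attack a proton of H3O⁺; Markovnikov addition places the new C–H on the less-substituted alkene carbon, so the positive charge ends up on the more-substituted carbon — a tertiary carbocation. H2O is released.
The bond formed in this step is the C–H bond.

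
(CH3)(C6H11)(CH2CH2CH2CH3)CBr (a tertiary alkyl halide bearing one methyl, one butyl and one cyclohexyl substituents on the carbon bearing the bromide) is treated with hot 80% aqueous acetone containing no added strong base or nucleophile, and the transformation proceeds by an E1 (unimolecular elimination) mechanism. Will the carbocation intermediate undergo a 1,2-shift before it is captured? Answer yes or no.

no

The first-formed carbocation is tertiary.
No single 1,2-shift to an adjacent carbon would produce a more-substituted cation than the one already present, so no rearrangement occurs.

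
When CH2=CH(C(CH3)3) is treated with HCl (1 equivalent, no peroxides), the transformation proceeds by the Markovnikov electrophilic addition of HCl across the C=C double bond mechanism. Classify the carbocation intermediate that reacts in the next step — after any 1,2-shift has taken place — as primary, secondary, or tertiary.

Step 1: Electrophilic addition begins with the π(C=C) electrons forming a bond to the proton of HCl. Following Markovnikov's rule, the resulting cation is secondary. The H–Cl bond breaks heterolytically, releasing Cl⁻.
Step 2: A methyl group with its bonding pair migrates from the adjacent tert-butyl carbon to the cationic centre — a 1,2-methyl shift — upgrading the secondary cation to a tertiary one.
The cation rearranges from secondary to tertiary via a 1,2-methyl shift from the adjacent tert-butyl carbon; the tertiary cation is what reacts next.

tertiary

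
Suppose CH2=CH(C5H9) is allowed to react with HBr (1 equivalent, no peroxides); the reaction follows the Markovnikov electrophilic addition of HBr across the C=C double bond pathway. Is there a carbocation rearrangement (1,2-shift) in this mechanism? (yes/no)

yes

The first-formed carbocation is secondary.
The adjacent cyclopentyl carbon already bears 2 other carbon substituents and has a hydrogen to migrate; after a 1,2-hydride shift from that carbon the positive charge sits on a tertiary centre.
Tertiary is more stable than secondary, so the shift occurs.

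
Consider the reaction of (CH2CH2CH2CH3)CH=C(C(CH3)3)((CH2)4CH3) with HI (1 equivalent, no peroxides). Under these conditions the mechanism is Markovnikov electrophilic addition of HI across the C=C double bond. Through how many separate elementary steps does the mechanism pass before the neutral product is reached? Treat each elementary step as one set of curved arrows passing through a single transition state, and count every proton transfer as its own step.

Step 1: Protonation of the alkene by HI: the π bond acts as the nucleophile and picks up H⁺, giving the more stable (Markovnikov) tertiary carbocation. The H–I bond breaks heterolytically, releasing I⁻.
(No 1,2-shift: no single shift to an adjacent carbon would give a more stable cation.)
Step 2: The I⁻ anion donates a lone pair to the carbocation, forming the new C–I σ-bond and giving the neutral alkyl halide.
Total: 2 elementary steps.

2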